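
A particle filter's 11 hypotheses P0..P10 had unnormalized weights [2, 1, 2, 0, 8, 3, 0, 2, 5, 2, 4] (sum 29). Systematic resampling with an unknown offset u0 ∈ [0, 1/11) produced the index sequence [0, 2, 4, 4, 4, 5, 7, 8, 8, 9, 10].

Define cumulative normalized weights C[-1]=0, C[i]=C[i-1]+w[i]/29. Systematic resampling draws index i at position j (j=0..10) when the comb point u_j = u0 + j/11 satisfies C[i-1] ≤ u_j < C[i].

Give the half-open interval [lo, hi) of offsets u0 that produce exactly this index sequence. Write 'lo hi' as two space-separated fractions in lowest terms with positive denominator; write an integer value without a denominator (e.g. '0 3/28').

4/319 14/319

C = [2/29, 3/29, 5/29, 5/29, 13/29, 16/29, 16/29, 18/29, 23/29, 25/29, 1]
j=0 picked index 0: u0 ∈ [0, 2/29)
j=1 picked index 2: u0 ∈ [4/319, 26/319)
j=2 picked index 4: u0 ∈ [-3/319, 85/319)
j=3 picked index 4: u0 ∈ [-32/319, 56/319)
j=4 picked index 4: u0 ∈ [-61/319, 27/319)
j=5 picked index 5: u0 ∈ [-2/319, 31/319)
j=6 picked index 7: u0 ∈ [2/319, 24/319)
j=7 picked index 8: u0 ∈ [-5/319, 50/319)
j=8 picked index 8: u0 ∈ [-34/319, 21/319)
j=9 picked index 9: u0 ∈ [-8/319, 14/319)
j=10 picked index 10: u0 ∈ [-15/319, 1/11)
intersection: [4/319, 14/319)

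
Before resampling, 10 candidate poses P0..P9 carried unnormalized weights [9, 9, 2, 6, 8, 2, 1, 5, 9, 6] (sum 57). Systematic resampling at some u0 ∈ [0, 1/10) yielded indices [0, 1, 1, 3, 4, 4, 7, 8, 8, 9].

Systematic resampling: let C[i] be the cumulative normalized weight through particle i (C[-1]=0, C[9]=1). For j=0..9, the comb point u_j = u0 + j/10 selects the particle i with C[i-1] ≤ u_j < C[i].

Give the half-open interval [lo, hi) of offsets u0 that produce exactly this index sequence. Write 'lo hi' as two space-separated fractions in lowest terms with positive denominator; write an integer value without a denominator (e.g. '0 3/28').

11/190 9/95

C = [3/19, 6/19, 20/57, 26/57, 34/57, 12/19, 37/57, 14/19, 17/19, 1]
j=0 picked index 0: u0 ∈ [0, 3/19)
j=1 picked index 1: u0 ∈ [11/190, 41/190)
j=2 picked index 1: u0 ∈ [-4/95, 11/95)
j=3 picked index 3: u0 ∈ [29/570, 89/570)
j=4 picked index 4: u0 ∈ [16/285, 56/285)
j=5 picked index 4: u0 ∈ [-5/114, 11/114)
j=6 picked index 7: u0 ∈ [14/285, 13/95)
j=7 picked index 8: u0 ∈ [7/190, 37/190)
j=8 picked index 8: u0 ∈ [-6/95, 9/95)
j=9 picked index 9: u0 ∈ [-1/190, 1/10)
intersection: [11/190, 9/95)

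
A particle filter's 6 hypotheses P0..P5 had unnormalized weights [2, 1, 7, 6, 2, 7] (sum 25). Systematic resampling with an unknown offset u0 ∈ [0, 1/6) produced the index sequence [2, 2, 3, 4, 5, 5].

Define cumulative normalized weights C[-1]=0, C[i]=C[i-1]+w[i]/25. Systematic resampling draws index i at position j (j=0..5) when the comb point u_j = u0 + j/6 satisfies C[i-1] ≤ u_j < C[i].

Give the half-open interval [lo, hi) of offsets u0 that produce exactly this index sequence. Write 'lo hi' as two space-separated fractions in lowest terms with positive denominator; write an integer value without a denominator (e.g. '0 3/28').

7/50 1/6

C = [2/25, 3/25, 2/5, 16/25, 18/25, 1]
j=0 picked index 2: u0 ∈ [3/25, 2/5)
j=1 picked index 2: u0 ∈ [-7/150, 7/30)
j=2 picked index 3: u0 ∈ [1/15, 23/75)
j=3 picked index 4: u0 ∈ [7/50, 11/50)
j=4 picked index 5: u0 ∈ [4/75, 1/3)
j=5 picked index 5: u0 ∈ [-17/150, 1/6)
intersection: [7/50, 1/6)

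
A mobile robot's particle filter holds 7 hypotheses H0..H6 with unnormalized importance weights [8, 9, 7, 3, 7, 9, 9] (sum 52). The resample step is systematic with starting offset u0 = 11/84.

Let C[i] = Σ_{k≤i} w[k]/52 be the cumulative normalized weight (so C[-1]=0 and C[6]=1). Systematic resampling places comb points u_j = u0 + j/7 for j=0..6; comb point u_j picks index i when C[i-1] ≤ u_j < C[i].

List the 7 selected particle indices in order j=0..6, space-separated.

C = [2/13, 17/52, 6/13, 27/52, 17/26, 43/52, 1]
j=0: u_0=11/84 ∈ [0, 2/13) → index 0
j=1: u_1=23/84 ∈ [2/13, 17/52) → index 1
j=2: u_2=5/12 ∈ [17/52, 6/13) → index 2
j=3: u_3=47/84 ∈ [27/52, 17/26) → index 4
j=4: u_4=59/84 ∈ [17/26, 43/52) → index 5
j=5: u_5=71/84 ∈ [43/52, 1) → index 6
j=6: u_6=83/84 ∈ [43/52, 1) → index 6

0 1 2 4 5 6 6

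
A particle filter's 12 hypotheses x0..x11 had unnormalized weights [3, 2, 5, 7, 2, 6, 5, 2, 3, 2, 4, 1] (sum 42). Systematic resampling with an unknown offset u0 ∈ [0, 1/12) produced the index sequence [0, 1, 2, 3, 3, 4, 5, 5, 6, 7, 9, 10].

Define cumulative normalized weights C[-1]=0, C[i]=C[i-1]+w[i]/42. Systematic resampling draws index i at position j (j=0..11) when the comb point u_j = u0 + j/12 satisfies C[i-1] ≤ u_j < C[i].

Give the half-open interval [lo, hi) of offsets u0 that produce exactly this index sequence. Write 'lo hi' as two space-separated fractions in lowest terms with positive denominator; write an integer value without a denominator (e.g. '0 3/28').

0 1/84

C = [1/14, 5/42, 5/21, 17/42, 19/42, 25/42, 5/7, 16/21, 5/6, 37/42, 41/42, 1]
j=0 picked index 0: u0 ∈ [0, 1/14)
j=1 picked index 1: u0 ∈ [-1/84, 1/28)
j=2 picked index 2: u0 ∈ [-1/21, 1/14)
j=3 picked index 3: u0 ∈ [-1/84, 13/84)
j=4 picked index 3: u0 ∈ [-2/21, 1/14)
j=5 picked index 4: u0 ∈ [-1/84, 1/28)
j=6 picked index 5: u0 ∈ [-1/21, 2/21)
j=7 picked index 5: u0 ∈ [-11/84, 1/84)
j=8 picked index 6: u0 ∈ [-1/14, 1/21)
j=9 picked index 7: u0 ∈ [-1/28, 1/84)
j=10 picked index 9: u0 ∈ [0, 1/21)
j=11 picked index 10: u0 ∈ [-1/28, 5/84)
intersection: [0, 1/84)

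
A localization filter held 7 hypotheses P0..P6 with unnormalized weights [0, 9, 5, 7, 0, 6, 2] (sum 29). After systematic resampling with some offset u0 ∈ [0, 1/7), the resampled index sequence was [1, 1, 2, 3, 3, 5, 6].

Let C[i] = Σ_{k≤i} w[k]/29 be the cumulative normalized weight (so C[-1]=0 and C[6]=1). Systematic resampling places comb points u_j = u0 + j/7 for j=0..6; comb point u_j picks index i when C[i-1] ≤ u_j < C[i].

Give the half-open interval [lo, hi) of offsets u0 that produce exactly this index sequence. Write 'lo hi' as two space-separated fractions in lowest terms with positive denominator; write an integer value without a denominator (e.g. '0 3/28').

C = [0, 9/29, 14/29, 21/29, 21/29, 27/29, 1]
j=0 picked index 1: u0 ∈ [0, 9/29)
j=1 picked index 1: u0 ∈ [-1/7, 34/203)
j=2 picked index 2: u0 ∈ [5/203, 40/203)
j=3 picked index 3: u0 ∈ [11/203, 60/203)
j=4 picked index 3: u0 ∈ [-18/203, 31/203)
j=5 picked index 5: u0 ∈ [2/203, 44/203)
j=6 picked index 6: u0 ∈ [15/203, 1/7)
intersection: [15/203, 1/7)

15/203 1/7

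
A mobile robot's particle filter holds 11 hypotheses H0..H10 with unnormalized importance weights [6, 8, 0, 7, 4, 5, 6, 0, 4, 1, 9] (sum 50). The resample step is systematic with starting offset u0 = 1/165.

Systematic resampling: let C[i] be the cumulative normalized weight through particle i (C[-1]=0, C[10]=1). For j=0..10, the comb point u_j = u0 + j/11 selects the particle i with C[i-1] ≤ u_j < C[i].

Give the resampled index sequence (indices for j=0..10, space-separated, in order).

C = [3/25, 7/25, 7/25, 21/50, 1/2, 3/5, 18/25, 18/25, 4/5, 41/50, 1]
j=0: u_0=1/165 ∈ [0, 3/25) → index 0
j=1: u_1=16/165 ∈ [0, 3/25) → index 0
j=2: u_2=31/165 ∈ [3/25, 7/25) → index 1
j=3: u_3=46/165 ∈ [3/25, 7/25) → index 1
j=4: u_4=61/165 ∈ [7/25, 21/50) → index 3
j=5: u_5=76/165 ∈ [21/50, 1/2) → index 4
j=6: u_6=91/165 ∈ [1/2, 3/5) → index 5
j=7: u_7=106/165 ∈ [3/5, 18/25) → index 6
j=8: u_8=11/15 ∈ [18/25, 4/5) → index 8
j=9: u_9=136/165 ∈ [41/50, 1) → index 10
j=10: u_10=151/165 ∈ [41/50, 1) → index 10

0 0 1 1 3 4 5 6 8 10 10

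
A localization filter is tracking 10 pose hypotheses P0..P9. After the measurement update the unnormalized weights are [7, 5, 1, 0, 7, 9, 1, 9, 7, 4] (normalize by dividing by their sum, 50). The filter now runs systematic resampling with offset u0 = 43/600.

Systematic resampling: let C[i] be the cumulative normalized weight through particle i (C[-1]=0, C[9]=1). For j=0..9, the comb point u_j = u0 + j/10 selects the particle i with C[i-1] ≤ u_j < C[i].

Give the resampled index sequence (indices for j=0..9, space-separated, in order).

0 1 4 4 5 5 7 7 8 9

C = [7/50, 6/25, 13/50, 13/50, 2/5, 29/50, 3/5, 39/50, 23/25, 1]
j=0: u_0=43/600 ∈ [0, 7/50) → index 0
j=1: u_1=103/600 ∈ [7/50, 6/25) → index 1
j=2: u_2=163/600 ∈ [13/50, 2/5) → index 4
j=3: u_3=223/600 ∈ [13/50, 2/5) → index 4
j=4: u_4=283/600 ∈ [2/5, 29/50) → index 5
j=5: u_5=343/600 ∈ [2/5, 29/50) → index 5
j=6: u_6=403/600 ∈ [3/5, 39/50) → index 7
j=7: u_7=463/600 ∈ [3/5, 39/50) → index 7
j=8: u_8=523/600 ∈ [39/50, 23/25) → index 8
j=9: u_9=583/600 ∈ [23/25, 1) → index 9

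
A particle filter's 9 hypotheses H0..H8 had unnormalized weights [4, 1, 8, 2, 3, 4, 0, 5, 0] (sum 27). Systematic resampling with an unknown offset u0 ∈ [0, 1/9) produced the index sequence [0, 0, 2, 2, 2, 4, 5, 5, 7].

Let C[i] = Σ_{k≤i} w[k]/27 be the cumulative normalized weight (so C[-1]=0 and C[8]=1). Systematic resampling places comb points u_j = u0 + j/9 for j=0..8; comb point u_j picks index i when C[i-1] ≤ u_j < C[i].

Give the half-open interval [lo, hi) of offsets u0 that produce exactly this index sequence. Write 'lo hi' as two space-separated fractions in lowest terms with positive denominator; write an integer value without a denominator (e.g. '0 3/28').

C = [4/27, 5/27, 13/27, 5/9, 2/3, 22/27, 22/27, 1, 1]
j=0 picked index 0: u0 ∈ [0, 4/27)
j=1 picked index 0: u0 ∈ [-1/9, 1/27)
j=2 picked index 2: u0 ∈ [-1/27, 7/27)
j=3 picked index 2: u0 ∈ [-4/27, 4/27)
j=4 picked index 2: u0 ∈ [-7/27, 1/27)
j=5 picked index 4: u0 ∈ [0, 1/9)
j=6 picked index 5: u0 ∈ [0, 4/27)
j=7 picked index 5: u0 ∈ [-1/9, 1/27)
j=8 picked index 7: u0 ∈ [-2/27, 1/9)
intersection: [0, 1/27)

0 1/27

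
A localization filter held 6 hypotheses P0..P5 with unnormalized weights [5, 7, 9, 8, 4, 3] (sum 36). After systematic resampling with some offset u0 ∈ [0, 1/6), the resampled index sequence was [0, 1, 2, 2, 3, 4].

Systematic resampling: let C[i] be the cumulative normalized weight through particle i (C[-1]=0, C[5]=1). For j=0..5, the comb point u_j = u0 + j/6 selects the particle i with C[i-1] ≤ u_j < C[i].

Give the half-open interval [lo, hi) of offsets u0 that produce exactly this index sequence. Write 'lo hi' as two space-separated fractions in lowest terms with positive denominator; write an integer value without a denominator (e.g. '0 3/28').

0 1/12

C = [5/36, 1/3, 7/12, 29/36, 11/12, 1]
j=0 picked index 0: u0 ∈ [0, 5/36)
j=1 picked index 1: u0 ∈ [-1/36, 1/6)
j=2 picked index 2: u0 ∈ [0, 1/4)
j=3 picked index 2: u0 ∈ [-1/6, 1/12)
j=4 picked index 3: u0 ∈ [-1/12, 5/36)
j=5 picked index 4: u0 ∈ [-1/36, 1/12)
intersection: [0, 1/12)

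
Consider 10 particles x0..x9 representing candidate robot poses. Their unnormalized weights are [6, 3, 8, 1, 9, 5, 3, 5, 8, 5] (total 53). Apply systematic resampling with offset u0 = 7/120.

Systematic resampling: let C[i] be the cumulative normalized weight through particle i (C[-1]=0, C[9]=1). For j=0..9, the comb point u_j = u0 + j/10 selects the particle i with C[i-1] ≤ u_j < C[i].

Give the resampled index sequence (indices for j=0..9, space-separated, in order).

C = [6/53, 9/53, 17/53, 18/53, 27/53, 32/53, 35/53, 40/53, 48/53, 1]
j=0: u_0=7/120 ∈ [0, 6/53) → index 0
j=1: u_1=19/120 ∈ [6/53, 9/53) → index 1
j=2: u_2=31/120 ∈ [9/53, 17/53) → index 2
j=3: u_3=43/120 ∈ [18/53, 27/53) → index 4
j=4: u_4=11/24 ∈ [18/53, 27/53) → index 4
j=5: u_5=67/120 ∈ [27/53, 32/53) → index 5
j=6: u_6=79/120 ∈ [32/53, 35/53) → index 6
j=7: u_7=91/120 ∈ [40/53, 48/53) → index 8
j=8: u_8=103/120 ∈ [40/53, 48/53) → index 8
j=9: u_9=23/24 ∈ [48/53, 1) → index 9

0 1 2 4 4 5 6 8 8 9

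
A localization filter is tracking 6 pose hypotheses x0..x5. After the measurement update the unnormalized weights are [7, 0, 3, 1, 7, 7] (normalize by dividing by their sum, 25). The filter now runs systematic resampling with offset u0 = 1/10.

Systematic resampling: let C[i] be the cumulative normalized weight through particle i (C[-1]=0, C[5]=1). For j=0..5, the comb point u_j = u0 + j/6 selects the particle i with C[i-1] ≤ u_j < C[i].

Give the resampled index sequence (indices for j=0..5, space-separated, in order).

C = [7/25, 7/25, 2/5, 11/25, 18/25, 1]
j=0: u_0=1/10 ∈ [0, 7/25) → index 0
j=1: u_1=4/15 ∈ [0, 7/25) → index 0
j=2: u_2=13/30 ∈ [2/5, 11/25) → index 3
j=3: u_3=3/5 ∈ [11/25, 18/25) → index 4
j=4: u_4=23/30 ∈ [18/25, 1) → index 5
j=5: u_5=14/15 ∈ [18/25, 1) → index 5

0 0 3 4 5 5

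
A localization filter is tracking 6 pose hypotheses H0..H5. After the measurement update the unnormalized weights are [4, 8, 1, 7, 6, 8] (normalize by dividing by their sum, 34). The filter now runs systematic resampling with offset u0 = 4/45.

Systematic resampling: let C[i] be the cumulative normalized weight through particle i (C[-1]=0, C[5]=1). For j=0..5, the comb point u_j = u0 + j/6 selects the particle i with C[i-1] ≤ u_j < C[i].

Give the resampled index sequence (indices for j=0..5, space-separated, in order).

0 1 3 4 4 5

C = [2/17, 6/17, 13/34, 10/17, 13/17, 1]
j=0: u_0=4/45 ∈ [0, 2/17) → index 0
j=1: u_1=23/90 ∈ [2/17, 6/17) → index 1
j=2: u_2=19/45 ∈ [13/34, 10/17) → index 3
j=3: u_3=53/90 ∈ [10/17, 13/17) → index 4
j=4: u_4=34/45 ∈ [10/17, 13/17) → index 4
j=5: u_5=83/90 ∈ [13/17, 1) → index 5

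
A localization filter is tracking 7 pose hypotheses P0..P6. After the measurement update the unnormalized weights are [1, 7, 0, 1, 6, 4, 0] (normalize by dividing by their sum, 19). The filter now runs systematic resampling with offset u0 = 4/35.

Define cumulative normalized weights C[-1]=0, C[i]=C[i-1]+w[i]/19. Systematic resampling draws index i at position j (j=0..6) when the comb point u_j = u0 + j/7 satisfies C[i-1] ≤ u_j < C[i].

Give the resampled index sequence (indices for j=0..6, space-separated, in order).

1 1 1 4 4 5 5

C = [1/19, 8/19, 8/19, 9/19, 15/19, 1, 1]
j=0: u_0=4/35 ∈ [1/19, 8/19) → index 1
j=1: u_1=9/35 ∈ [1/19, 8/19) → index 1
j=2: u_2=2/5 ∈ [1/19, 8/19) → index 1
j=3: u_3=19/35 ∈ [9/19, 15/19) → index 4
j=4: u_4=24/35 ∈ [9/19, 15/19) → index 4
j=5: u_5=29/35 ∈ [15/19, 1) → index 5
j=6: u_6=34/35 ∈ [15/19, 1) → index 5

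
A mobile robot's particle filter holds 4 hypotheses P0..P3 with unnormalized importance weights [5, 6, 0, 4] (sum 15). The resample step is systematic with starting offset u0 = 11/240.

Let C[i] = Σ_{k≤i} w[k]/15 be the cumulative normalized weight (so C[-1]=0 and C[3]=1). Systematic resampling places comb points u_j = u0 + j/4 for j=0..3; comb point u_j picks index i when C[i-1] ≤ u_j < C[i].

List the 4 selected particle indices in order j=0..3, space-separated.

0 0 1 3

C = [1/3, 11/15, 11/15, 1]
j=0: u_0=11/240 ∈ [0, 1/3) → index 0
j=1: u_1=71/240 ∈ [0, 1/3) → index 0
j=2: u_2=131/240 ∈ [1/3, 11/15) → index 1
j=3: u_3=191/240 ∈ [11/15, 1) → index 3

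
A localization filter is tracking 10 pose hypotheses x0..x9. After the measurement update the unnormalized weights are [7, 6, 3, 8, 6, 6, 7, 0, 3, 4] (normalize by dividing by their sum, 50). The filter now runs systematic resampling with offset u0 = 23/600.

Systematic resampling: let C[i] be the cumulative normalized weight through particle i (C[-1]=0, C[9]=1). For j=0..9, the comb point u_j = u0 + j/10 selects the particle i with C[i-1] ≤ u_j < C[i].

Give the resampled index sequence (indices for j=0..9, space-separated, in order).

0 0 1 3 3 4 5 6 6 9

C = [7/50, 13/50, 8/25, 12/25, 3/5, 18/25, 43/50, 43/50, 23/25, 1]
j=0: u_0=23/600 ∈ [0, 7/50) → index 0
j=1: u_1=83/600 ∈ [0, 7/50) → index 0
j=2: u_2=143/600 ∈ [7/50, 13/50) → index 1
j=3: u_3=203/600 ∈ [8/25, 12/25) → index 3
j=4: u_4=263/600 ∈ [8/25, 12/25) → index 3
j=5: u_5=323/600 ∈ [12/25, 3/5) → index 4
j=6: u_6=383/600 ∈ [3/5, 18/25) → index 5
j=7: u_7=443/600 ∈ [18/25, 43/50) → index 6
j=8: u_8=503/600 ∈ [18/25, 43/50) → index 6
j=9: u_9=563/600 ∈ [23/25, 1) → index 9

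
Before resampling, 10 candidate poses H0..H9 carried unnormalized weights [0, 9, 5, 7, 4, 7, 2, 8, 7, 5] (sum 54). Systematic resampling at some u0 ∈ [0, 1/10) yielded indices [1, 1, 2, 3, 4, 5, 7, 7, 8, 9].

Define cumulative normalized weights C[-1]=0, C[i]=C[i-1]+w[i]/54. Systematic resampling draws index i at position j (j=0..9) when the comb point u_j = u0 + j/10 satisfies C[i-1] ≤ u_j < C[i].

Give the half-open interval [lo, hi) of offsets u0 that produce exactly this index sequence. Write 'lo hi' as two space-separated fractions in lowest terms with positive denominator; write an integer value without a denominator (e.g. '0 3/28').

C = [0, 1/6, 7/27, 7/18, 25/54, 16/27, 17/27, 7/9, 49/54, 1]
j=0 picked index 1: u0 ∈ [0, 1/6)
j=1 picked index 1: u0 ∈ [-1/10, 1/15)
j=2 picked index 2: u0 ∈ [-1/30, 8/135)
j=3 picked index 3: u0 ∈ [-11/270, 4/45)
j=4 picked index 4: u0 ∈ [-1/90, 17/270)
j=5 picked index 5: u0 ∈ [-1/27, 5/54)
j=6 picked index 7: u0 ∈ [4/135, 8/45)
j=7 picked index 7: u0 ∈ [-19/270, 7/90)
j=8 picked index 8: u0 ∈ [-1/45, 29/270)
j=9 picked index 9: u0 ∈ [1/135, 1/10)
intersection: [4/135, 8/135)

4/135 8/135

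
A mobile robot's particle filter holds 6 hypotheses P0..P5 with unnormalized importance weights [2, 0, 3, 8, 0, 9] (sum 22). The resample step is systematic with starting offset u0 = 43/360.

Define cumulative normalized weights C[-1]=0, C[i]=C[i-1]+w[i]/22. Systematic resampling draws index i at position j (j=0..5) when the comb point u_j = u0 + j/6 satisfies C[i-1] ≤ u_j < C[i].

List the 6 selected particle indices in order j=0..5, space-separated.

2 3 3 5 5 5

C = [1/11, 1/11, 5/22, 13/22, 13/22, 1]
j=0: u_0=43/360 ∈ [1/11, 5/22) → index 2
j=1: u_1=103/360 ∈ [5/22, 13/22) → index 3
j=2: u_2=163/360 ∈ [5/22, 13/22) → index 3
j=3: u_3=223/360 ∈ [13/22, 1) → index 5
j=4: u_4=283/360 ∈ [13/22, 1) → index 5
j=5: u_5=343/360 ∈ [13/22, 1) → index 5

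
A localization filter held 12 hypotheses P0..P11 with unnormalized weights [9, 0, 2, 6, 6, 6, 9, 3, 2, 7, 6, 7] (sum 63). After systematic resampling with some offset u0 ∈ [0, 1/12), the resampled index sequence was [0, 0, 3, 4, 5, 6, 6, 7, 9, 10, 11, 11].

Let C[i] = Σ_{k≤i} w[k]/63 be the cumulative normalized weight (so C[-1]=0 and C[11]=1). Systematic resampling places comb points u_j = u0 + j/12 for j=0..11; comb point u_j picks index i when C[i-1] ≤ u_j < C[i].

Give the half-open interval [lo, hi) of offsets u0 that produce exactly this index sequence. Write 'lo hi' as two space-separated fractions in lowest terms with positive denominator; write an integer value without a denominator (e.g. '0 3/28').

1/18 5/84

C = [1/7, 1/7, 11/63, 17/63, 23/63, 29/63, 38/63, 41/63, 43/63, 50/63, 8/9, 1]
j=0 picked index 0: u0 ∈ [0, 1/7)
j=1 picked index 0: u0 ∈ [-1/12, 5/84)
j=2 picked index 3: u0 ∈ [1/126, 13/126)
j=3 picked index 4: u0 ∈ [5/252, 29/252)
j=4 picked index 5: u0 ∈ [2/63, 8/63)
j=5 picked index 6: u0 ∈ [11/252, 47/252)
j=6 picked index 6: u0 ∈ [-5/126, 13/126)
j=7 picked index 7: u0 ∈ [5/252, 17/252)
j=8 picked index 9: u0 ∈ [1/63, 8/63)
j=9 picked index 10: u0 ∈ [11/252, 5/36)
j=10 picked index 11: u0 ∈ [1/18, 1/6)
j=11 picked index 11: u0 ∈ [-1/36, 1/12)
intersection: [1/18, 5/84)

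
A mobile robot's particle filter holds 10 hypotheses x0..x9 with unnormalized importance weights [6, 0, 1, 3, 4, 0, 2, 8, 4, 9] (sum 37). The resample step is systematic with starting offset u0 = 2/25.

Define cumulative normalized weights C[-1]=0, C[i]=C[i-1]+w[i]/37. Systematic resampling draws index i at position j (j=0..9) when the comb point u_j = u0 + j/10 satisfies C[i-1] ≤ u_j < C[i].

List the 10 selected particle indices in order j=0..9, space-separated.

0 2 4 6 7 7 8 9 9 9

C = [6/37, 6/37, 7/37, 10/37, 14/37, 14/37, 16/37, 24/37, 28/37, 1]
j=0: u_0=2/25 ∈ [0, 6/37) → index 0
j=1: u_1=9/50 ∈ [6/37, 7/37) → index 2
j=2: u_2=7/25 ∈ [10/37, 14/37) → index 4
j=3: u_3=19/50 ∈ [14/37, 16/37) → index 6
j=4: u_4=12/25 ∈ [16/37, 24/37) → index 7
j=5: u_5=29/50 ∈ [16/37, 24/37) → index 7
j=6: u_6=17/25 ∈ [24/37, 28/37) → index 8
j=7: u_7=39/50 ∈ [28/37, 1) → index 9
j=8: u_8=22/25 ∈ [28/37, 1) → index 9
j=9: u_9=49/50 ∈ [28/37, 1) → index 9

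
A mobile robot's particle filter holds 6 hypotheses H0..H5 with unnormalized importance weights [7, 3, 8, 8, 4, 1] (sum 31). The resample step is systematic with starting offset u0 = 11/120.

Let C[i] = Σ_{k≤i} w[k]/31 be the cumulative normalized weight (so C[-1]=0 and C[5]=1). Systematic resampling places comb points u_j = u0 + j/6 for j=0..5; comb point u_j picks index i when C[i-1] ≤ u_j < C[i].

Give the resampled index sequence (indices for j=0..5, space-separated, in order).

C = [7/31, 10/31, 18/31, 26/31, 30/31, 1]
j=0: u_0=11/120 ∈ [0, 7/31) → index 0
j=1: u_1=31/120 ∈ [7/31, 10/31) → index 1
j=2: u_2=17/40 ∈ [10/31, 18/31) → index 2
j=3: u_3=71/120 ∈ [18/31, 26/31) → index 3
j=4: u_4=91/120 ∈ [18/31, 26/31) → index 3
j=5: u_5=37/40 ∈ [26/31, 30/31) → index 4

0 1 2 3 3 4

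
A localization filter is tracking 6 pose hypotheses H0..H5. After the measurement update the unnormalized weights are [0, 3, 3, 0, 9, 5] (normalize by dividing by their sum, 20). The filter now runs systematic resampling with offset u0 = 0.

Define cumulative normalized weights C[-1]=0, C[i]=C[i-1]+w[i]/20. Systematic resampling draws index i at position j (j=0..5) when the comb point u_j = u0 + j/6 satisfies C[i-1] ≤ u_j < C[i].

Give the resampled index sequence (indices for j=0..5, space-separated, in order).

C = [0, 3/20, 3/10, 3/10, 3/4, 1]
j=0: u_0=0 ∈ [0, 3/20) → index 1
j=1: u_1=1/6 ∈ [3/20, 3/10) → index 2
j=2: u_2=1/3 ∈ [3/10, 3/4) → index 4
j=3: u_3=1/2 ∈ [3/10, 3/4) → index 4
j=4: u_4=2/3 ∈ [3/10, 3/4) → index 4
j=5: u_5=5/6 ∈ [3/4, 1) → index 5

1 2 4 4 4 5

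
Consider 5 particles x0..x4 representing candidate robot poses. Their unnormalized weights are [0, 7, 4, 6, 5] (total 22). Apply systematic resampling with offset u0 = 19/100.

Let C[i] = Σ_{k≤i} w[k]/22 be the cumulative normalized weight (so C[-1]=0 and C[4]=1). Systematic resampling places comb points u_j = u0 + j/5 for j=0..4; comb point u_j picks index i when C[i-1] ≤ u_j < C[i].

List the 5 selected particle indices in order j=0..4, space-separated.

1 2 3 4 4

C = [0, 7/22, 1/2, 17/22, 1]
j=0: u_0=19/100 ∈ [0, 7/22) → index 1
j=1: u_1=39/100 ∈ [7/22, 1/2) → index 2
j=2: u_2=59/100 ∈ [1/2, 17/22) → index 3
j=3: u_3=79/100 ∈ [17/22, 1) → index 4
j=4: u_4=99/100 ∈ [17/22, 1) → index 4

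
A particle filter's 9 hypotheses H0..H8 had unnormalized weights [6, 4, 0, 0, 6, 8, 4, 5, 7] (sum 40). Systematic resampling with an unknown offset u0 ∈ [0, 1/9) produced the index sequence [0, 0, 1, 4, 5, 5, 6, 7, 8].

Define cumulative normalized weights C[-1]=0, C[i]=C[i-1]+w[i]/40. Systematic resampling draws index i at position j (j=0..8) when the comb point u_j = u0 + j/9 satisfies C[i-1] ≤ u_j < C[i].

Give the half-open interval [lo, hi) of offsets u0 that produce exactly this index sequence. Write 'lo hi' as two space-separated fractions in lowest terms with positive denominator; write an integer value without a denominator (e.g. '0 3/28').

C = [3/20, 1/4, 1/4, 1/4, 2/5, 3/5, 7/10, 33/40, 1]
j=0 picked index 0: u0 ∈ [0, 3/20)
j=1 picked index 0: u0 ∈ [-1/9, 7/180)
j=2 picked index 1: u0 ∈ [-13/180, 1/36)
j=3 picked index 4: u0 ∈ [-1/12, 1/15)
j=4 picked index 5: u0 ∈ [-2/45, 7/45)
j=5 picked index 5: u0 ∈ [-7/45, 2/45)
j=6 picked index 6: u0 ∈ [-1/15, 1/30)
j=7 picked index 7: u0 ∈ [-7/90, 17/360)
j=8 picked index 8: u0 ∈ [-23/360, 1/9)
intersection: [0, 1/36)

0 1/36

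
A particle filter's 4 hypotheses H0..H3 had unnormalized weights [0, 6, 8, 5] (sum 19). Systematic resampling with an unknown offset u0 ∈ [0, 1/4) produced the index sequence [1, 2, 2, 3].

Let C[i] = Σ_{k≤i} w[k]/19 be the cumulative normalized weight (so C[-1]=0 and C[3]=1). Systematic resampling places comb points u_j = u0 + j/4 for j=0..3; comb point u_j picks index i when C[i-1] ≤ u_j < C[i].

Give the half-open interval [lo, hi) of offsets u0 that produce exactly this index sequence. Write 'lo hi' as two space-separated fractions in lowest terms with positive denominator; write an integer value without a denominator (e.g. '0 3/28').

C = [0, 6/19, 14/19, 1]
j=0 picked index 1: u0 ∈ [0, 6/19)
j=1 picked index 2: u0 ∈ [5/76, 37/76)
j=2 picked index 2: u0 ∈ [-7/38, 9/38)
j=3 picked index 3: u0 ∈ [-1/76, 1/4)
intersection: [5/76, 9/38)

5/76 9/38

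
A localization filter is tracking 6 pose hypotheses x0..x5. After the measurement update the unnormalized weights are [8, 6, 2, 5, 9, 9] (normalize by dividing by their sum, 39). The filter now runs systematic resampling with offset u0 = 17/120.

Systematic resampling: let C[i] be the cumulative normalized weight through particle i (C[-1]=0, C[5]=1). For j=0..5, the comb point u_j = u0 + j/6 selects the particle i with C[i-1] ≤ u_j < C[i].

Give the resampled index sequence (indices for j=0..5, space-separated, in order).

0 1 3 4 5 5

C = [8/39, 14/39, 16/39, 7/13, 10/13, 1]
j=0: u_0=17/120 ∈ [0, 8/39) → index 0
j=1: u_1=37/120 ∈ [8/39, 14/39) → index 1
j=2: u_2=19/40 ∈ [16/39, 7/13) → index 3
j=3: u_3=77/120 ∈ [7/13, 10/13) → index 4
j=4: u_4=97/120 ∈ [10/13, 1) → index 5
j=5: u_5=39/40 ∈ [10/13, 1) → index 5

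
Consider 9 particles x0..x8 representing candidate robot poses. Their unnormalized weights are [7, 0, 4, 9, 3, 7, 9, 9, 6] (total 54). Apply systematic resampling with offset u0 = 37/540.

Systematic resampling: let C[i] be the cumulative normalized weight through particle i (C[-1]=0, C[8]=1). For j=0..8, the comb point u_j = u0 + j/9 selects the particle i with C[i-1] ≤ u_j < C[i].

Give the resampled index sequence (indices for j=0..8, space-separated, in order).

0 2 3 4 5 6 7 7 8

C = [7/54, 7/54, 11/54, 10/27, 23/54, 5/9, 13/18, 8/9, 1]
j=0: u_0=37/540 ∈ [0, 7/54) → index 0
j=1: u_1=97/540 ∈ [7/54, 11/54) → index 2
j=2: u_2=157/540 ∈ [11/54, 10/27) → index 3
j=3: u_3=217/540 ∈ [10/27, 23/54) → index 4
j=4: u_4=277/540 ∈ [23/54, 5/9) → index 5
j=5: u_5=337/540 ∈ [5/9, 13/18) → index 6
j=6: u_6=397/540 ∈ [13/18, 8/9) → index 7
j=7: u_7=457/540 ∈ [13/18, 8/9) → index 7
j=8: u_8=517/540 ∈ [8/9, 1) → index 8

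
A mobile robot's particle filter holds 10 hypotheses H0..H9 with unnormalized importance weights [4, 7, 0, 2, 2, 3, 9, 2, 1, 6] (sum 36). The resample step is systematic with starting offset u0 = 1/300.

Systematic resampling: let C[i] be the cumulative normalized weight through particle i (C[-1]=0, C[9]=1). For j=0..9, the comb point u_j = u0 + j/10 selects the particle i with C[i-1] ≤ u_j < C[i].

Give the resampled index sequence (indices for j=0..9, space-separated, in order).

0 0 1 1 4 6 6 6 7 9

C = [1/9, 11/36, 11/36, 13/36, 5/12, 1/2, 3/4, 29/36, 5/6, 1]
j=0: u_0=1/300 ∈ [0, 1/9) → index 0
j=1: u_1=31/300 ∈ [0, 1/9) → index 0
j=2: u_2=61/300 ∈ [1/9, 11/36) → index 1
j=3: u_3=91/300 ∈ [1/9, 11/36) → index 1
j=4: u_4=121/300 ∈ [13/36, 5/12) → index 4
j=5: u_5=151/300 ∈ [1/2, 3/4) → index 6
j=6: u_6=181/300 ∈ [1/2, 3/4) → index 6
j=7: u_7=211/300 ∈ [1/2, 3/4) → index 6
j=8: u_8=241/300 ∈ [3/4, 29/36) → index 7
j=9: u_9=271/300 ∈ [5/6, 1) → index 9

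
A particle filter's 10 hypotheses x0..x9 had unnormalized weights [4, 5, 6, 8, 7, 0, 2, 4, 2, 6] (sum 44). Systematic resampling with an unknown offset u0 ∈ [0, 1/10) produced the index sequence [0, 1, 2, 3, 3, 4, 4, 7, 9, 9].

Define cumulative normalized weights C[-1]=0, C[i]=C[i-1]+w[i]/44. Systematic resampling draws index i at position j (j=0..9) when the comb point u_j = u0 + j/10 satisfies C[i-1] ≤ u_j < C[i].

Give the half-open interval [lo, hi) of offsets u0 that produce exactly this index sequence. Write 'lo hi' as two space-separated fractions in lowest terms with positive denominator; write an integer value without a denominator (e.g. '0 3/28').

7/110 9/110

C = [1/11, 9/44, 15/44, 23/44, 15/22, 15/22, 8/11, 9/11, 19/22, 1]
j=0 picked index 0: u0 ∈ [0, 1/11)
j=1 picked index 1: u0 ∈ [-1/110, 23/220)
j=2 picked index 2: u0 ∈ [1/220, 31/220)
j=3 picked index 3: u0 ∈ [9/220, 49/220)
j=4 picked index 3: u0 ∈ [-13/220, 27/220)
j=5 picked index 4: u0 ∈ [1/44, 2/11)
j=6 picked index 4: u0 ∈ [-17/220, 9/110)
j=7 picked index 7: u0 ∈ [3/110, 13/110)
j=8 picked index 9: u0 ∈ [7/110, 1/5)
j=9 picked index 9: u0 ∈ [-2/55, 1/10)
intersection: [7/110, 9/110)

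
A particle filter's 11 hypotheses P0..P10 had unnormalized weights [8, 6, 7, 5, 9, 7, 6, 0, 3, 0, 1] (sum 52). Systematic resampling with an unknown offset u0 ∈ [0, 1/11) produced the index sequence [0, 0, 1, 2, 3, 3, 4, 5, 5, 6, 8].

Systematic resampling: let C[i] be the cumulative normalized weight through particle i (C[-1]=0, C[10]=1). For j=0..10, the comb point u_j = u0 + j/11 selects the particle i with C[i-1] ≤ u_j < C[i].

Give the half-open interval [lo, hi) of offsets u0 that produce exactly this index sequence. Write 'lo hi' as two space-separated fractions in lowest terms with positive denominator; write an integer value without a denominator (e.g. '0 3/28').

23/572 1/22

C = [2/13, 7/26, 21/52, 1/2, 35/52, 21/26, 12/13, 12/13, 51/52, 51/52, 1]
j=0 picked index 0: u0 ∈ [0, 2/13)
j=1 picked index 0: u0 ∈ [-1/11, 9/143)
j=2 picked index 1: u0 ∈ [-4/143, 25/286)
j=3 picked index 2: u0 ∈ [-1/286, 75/572)
j=4 picked index 3: u0 ∈ [23/572, 3/22)
j=5 picked index 3: u0 ∈ [-29/572, 1/22)
j=6 picked index 4: u0 ∈ [-1/22, 73/572)
j=7 picked index 5: u0 ∈ [21/572, 49/286)
j=8 picked index 5: u0 ∈ [-31/572, 23/286)
j=9 picked index 6: u0 ∈ [-3/286, 15/143)
j=10 picked index 8: u0 ∈ [2/143, 41/572)
intersection: [23/572, 1/22)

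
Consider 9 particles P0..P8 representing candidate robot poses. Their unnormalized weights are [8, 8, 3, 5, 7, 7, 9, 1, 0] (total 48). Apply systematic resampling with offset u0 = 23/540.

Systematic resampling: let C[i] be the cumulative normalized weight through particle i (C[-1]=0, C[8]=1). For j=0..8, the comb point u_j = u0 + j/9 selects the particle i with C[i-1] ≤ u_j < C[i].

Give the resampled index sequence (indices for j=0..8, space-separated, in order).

C = [1/6, 1/3, 19/48, 1/2, 31/48, 19/24, 47/48, 1, 1]
j=0: u_0=23/540 ∈ [0, 1/6) → index 0
j=1: u_1=83/540 ∈ [0, 1/6) → index 0
j=2: u_2=143/540 ∈ [1/6, 1/3) → index 1
j=3: u_3=203/540 ∈ [1/3, 19/48) → index 2
j=4: u_4=263/540 ∈ [19/48, 1/2) → index 3
j=5: u_5=323/540 ∈ [1/2, 31/48) → index 4
j=6: u_6=383/540 ∈ [31/48, 19/24) → index 5
j=7: u_7=443/540 ∈ [19/24, 47/48) → index 6
j=8: u_8=503/540 ∈ [19/24, 47/48) → index 6

0 0 1 2 3 4 5 6 6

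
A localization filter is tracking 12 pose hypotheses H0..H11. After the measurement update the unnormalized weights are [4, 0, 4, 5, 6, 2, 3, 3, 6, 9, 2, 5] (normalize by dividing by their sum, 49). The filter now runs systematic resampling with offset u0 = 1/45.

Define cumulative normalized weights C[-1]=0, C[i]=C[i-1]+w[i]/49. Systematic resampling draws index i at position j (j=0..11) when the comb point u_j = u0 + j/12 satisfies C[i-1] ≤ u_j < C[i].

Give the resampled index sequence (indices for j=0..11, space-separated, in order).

0 2 3 4 4 6 7 8 9 9 9 11

C = [4/49, 4/49, 8/49, 13/49, 19/49, 3/7, 24/49, 27/49, 33/49, 6/7, 44/49, 1]
j=0: u_0=1/45 ∈ [0, 4/49) → index 0
j=1: u_1=19/180 ∈ [4/49, 8/49) → index 2
j=2: u_2=17/90 ∈ [8/49, 13/49) → index 3
j=3: u_3=49/180 ∈ [13/49, 19/49) → index 4
j=4: u_4=16/45 ∈ [13/49, 19/49) → index 4
j=5: u_5=79/180 ∈ [3/7, 24/49) → index 6
j=6: u_6=47/90 ∈ [24/49, 27/49) → index 7
j=7: u_7=109/180 ∈ [27/49, 33/49) → index 8
j=8: u_8=31/45 ∈ [33/49, 6/7) → index 9
j=9: u_9=139/180 ∈ [33/49, 6/7) → index 9
j=10: u_10=77/90 ∈ [33/49, 6/7) → index 9
j=11: u_11=169/180 ∈ [44/49, 1) → index 11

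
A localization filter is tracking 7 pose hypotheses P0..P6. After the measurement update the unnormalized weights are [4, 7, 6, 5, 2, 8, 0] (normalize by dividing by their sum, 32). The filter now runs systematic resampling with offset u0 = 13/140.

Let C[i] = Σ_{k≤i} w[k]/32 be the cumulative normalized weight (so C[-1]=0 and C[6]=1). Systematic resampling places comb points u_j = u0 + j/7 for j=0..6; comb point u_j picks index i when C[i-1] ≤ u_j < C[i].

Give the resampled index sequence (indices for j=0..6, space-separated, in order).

0 1 2 2 3 5 5

C = [1/8, 11/32, 17/32, 11/16, 3/4, 1, 1]
j=0: u_0=13/140 ∈ [0, 1/8) → index 0
j=1: u_1=33/140 ∈ [1/8, 11/32) → index 1
j=2: u_2=53/140 ∈ [11/32, 17/32) → index 2
j=3: u_3=73/140 ∈ [11/32, 17/32) → index 2
j=4: u_4=93/140 ∈ [17/32, 11/16) → index 3
j=5: u_5=113/140 ∈ [3/4, 1) → index 5
j=6: u_6=19/20 ∈ [3/4, 1) → index 5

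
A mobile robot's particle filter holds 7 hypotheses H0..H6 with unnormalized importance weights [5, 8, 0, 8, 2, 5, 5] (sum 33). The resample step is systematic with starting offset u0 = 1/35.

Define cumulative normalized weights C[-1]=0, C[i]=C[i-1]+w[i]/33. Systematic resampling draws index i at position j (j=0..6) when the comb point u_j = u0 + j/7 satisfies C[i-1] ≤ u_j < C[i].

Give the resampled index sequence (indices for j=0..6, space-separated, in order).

0 1 1 3 3 5 6

C = [5/33, 13/33, 13/33, 7/11, 23/33, 28/33, 1]
j=0: u_0=1/35 ∈ [0, 5/33) → index 0
j=1: u_1=6/35 ∈ [5/33, 13/33) → index 1
j=2: u_2=11/35 ∈ [5/33, 13/33) → index 1
j=3: u_3=16/35 ∈ [13/33, 7/11) → index 3
j=4: u_4=3/5 ∈ [13/33, 7/11) → index 3
j=5: u_5=26/35 ∈ [23/33, 28/33) → index 5
j=6: u_6=31/35 ∈ [28/33, 1) → index 6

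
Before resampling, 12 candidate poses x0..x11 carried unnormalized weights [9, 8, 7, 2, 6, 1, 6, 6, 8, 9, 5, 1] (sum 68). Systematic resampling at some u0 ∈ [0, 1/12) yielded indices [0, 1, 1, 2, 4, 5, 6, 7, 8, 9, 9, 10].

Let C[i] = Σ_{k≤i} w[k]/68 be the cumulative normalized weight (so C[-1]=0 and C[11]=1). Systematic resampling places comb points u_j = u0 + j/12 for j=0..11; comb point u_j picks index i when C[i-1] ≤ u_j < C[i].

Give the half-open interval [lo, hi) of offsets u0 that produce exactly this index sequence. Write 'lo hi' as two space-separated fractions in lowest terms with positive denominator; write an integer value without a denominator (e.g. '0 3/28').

C = [9/68, 1/4, 6/17, 13/34, 8/17, 33/68, 39/68, 45/68, 53/68, 31/34, 67/68, 1]
j=0 picked index 0: u0 ∈ [0, 9/68)
j=1 picked index 1: u0 ∈ [5/102, 1/6)
j=2 picked index 1: u0 ∈ [-7/204, 1/12)
j=3 picked index 2: u0 ∈ [0, 7/68)
j=4 picked index 4: u0 ∈ [5/102, 7/51)
j=5 picked index 5: u0 ∈ [11/204, 7/102)
j=6 picked index 6: u0 ∈ [-1/68, 5/68)
j=7 picked index 7: u0 ∈ [-1/102, 4/51)
j=8 picked index 8: u0 ∈ [-1/204, 23/204)
j=9 picked index 9: u0 ∈ [1/34, 11/68)
j=10 picked index 9: u0 ∈ [-11/204, 4/51)
j=11 picked index 10: u0 ∈ [-1/204, 7/102)
intersection: [11/204, 7/102)

11/204 7/102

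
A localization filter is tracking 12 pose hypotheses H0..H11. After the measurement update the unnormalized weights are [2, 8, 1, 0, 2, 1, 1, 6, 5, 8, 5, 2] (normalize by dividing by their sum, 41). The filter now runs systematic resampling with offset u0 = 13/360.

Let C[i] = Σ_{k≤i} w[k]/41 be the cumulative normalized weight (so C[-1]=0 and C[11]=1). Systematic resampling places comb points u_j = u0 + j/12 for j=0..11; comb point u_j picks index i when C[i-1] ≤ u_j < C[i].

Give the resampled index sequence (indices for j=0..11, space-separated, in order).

C = [2/41, 10/41, 11/41, 11/41, 13/41, 14/41, 15/41, 21/41, 26/41, 34/41, 39/41, 1]
j=0: u_0=13/360 ∈ [0, 2/41) → index 0
j=1: u_1=43/360 ∈ [2/41, 10/41) → index 1
j=2: u_2=73/360 ∈ [2/41, 10/41) → index 1
j=3: u_3=103/360 ∈ [11/41, 13/41) → index 4
j=4: u_4=133/360 ∈ [15/41, 21/41) → index 7
j=5: u_5=163/360 ∈ [15/41, 21/41) → index 7
j=6: u_6=193/360 ∈ [21/41, 26/41) → index 8
j=7: u_7=223/360 ∈ [21/41, 26/41) → index 8
j=8: u_8=253/360 ∈ [26/41, 34/41) → index 9
j=9: u_9=283/360 ∈ [26/41, 34/41) → index 9
j=10: u_10=313/360 ∈ [34/41, 39/41) → index 10
j=11: u_11=343/360 ∈ [39/41, 1) → index 11

0 1 1 4 7 7 8 8 9 9 10 11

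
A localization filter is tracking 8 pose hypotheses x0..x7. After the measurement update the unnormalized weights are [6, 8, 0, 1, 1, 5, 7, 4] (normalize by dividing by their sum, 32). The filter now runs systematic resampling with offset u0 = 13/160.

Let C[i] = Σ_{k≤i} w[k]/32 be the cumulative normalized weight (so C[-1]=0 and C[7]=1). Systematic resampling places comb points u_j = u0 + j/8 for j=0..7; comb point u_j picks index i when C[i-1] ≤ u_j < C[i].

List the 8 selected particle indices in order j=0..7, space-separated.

0 1 1 3 5 6 6 7

C = [3/16, 7/16, 7/16, 15/32, 1/2, 21/32, 7/8, 1]
j=0: u_0=13/160 ∈ [0, 3/16) → index 0
j=1: u_1=33/160 ∈ [3/16, 7/16) → index 1
j=2: u_2=53/160 ∈ [3/16, 7/16) → index 1
j=3: u_3=73/160 ∈ [7/16, 15/32) → index 3
j=4: u_4=93/160 ∈ [1/2, 21/32) → index 5
j=5: u_5=113/160 ∈ [21/32, 7/8) → index 6
j=6: u_6=133/160 ∈ [21/32, 7/8) → index 6
j=7: u_7=153/160 ∈ [7/8, 1) → index 7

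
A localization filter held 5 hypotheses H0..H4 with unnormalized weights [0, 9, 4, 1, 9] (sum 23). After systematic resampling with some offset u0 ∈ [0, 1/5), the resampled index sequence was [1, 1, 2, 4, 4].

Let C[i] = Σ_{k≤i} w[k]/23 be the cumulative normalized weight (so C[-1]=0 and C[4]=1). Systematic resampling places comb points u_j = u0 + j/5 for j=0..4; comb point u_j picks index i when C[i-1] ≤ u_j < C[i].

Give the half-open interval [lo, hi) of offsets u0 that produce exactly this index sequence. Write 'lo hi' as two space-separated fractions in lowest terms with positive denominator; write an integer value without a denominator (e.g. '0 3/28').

1/115 19/115

C = [0, 9/23, 13/23, 14/23, 1]
j=0 picked index 1: u0 ∈ [0, 9/23)
j=1 picked index 1: u0 ∈ [-1/5, 22/115)
j=2 picked index 2: u0 ∈ [-1/115, 19/115)
j=3 picked index 4: u0 ∈ [1/115, 2/5)
j=4 picked index 4: u0 ∈ [-22/115, 1/5)
intersection: [1/115, 19/115)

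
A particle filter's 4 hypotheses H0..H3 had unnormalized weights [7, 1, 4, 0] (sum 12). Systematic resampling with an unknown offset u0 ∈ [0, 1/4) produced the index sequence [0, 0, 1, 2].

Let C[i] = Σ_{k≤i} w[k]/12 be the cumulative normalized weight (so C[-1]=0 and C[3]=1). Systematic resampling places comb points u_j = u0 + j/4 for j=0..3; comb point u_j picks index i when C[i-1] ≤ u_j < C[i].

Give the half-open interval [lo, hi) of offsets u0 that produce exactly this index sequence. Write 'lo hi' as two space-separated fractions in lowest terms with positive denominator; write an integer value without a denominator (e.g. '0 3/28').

1/12 1/6

C = [7/12, 2/3, 1, 1]
j=0 picked index 0: u0 ∈ [0, 7/12)
j=1 picked index 0: u0 ∈ [-1/4, 1/3)
j=2 picked index 1: u0 ∈ [1/12, 1/6)
j=3 picked index 2: u0 ∈ [-1/12, 1/4)
intersection: [1/12, 1/6)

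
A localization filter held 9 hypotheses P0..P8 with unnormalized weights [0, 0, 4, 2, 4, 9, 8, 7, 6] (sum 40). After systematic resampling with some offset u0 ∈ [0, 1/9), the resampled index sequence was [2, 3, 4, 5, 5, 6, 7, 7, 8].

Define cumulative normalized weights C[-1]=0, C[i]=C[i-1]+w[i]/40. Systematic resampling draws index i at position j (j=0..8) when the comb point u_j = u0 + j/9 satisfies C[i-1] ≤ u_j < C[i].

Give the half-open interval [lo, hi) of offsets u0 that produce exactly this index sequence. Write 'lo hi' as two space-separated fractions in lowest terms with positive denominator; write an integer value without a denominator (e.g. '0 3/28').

C = [0, 0, 1/10, 3/20, 1/4, 19/40, 27/40, 17/20, 1]
j=0 picked index 2: u0 ∈ [0, 1/10)
j=1 picked index 3: u0 ∈ [-1/90, 7/180)
j=2 picked index 4: u0 ∈ [-13/180, 1/36)
j=3 picked index 5: u0 ∈ [-1/12, 17/120)
j=4 picked index 5: u0 ∈ [-7/36, 11/360)
j=5 picked index 6: u0 ∈ [-29/360, 43/360)
j=6 picked index 7: u0 ∈ [1/120, 11/60)
j=7 picked index 7: u0 ∈ [-37/360, 13/180)
j=8 picked index 8: u0 ∈ [-7/180, 1/9)
intersection: [1/120, 1/36)

1/120 1/36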